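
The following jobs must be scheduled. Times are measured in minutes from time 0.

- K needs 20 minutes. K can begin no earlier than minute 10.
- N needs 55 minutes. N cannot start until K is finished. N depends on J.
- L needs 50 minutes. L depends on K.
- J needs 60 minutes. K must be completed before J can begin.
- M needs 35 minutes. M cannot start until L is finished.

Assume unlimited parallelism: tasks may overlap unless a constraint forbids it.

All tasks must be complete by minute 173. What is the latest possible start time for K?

38

N has no dependents, so it just needs to finish by minute 173. Starting by 173 − 55 = minute 118 achieves that.
Since N (must start by minute 118) depends on it, J must finish by minute 118. Backing off its 60-minute duration gives a latest start of minute 58.
M has no dependents, so it just needs to finish by minute 173. Starting by 173 − 35 = minute 138 achieves that.
L must finish before M (must start by minute 138). With a 50-minute duration, L must start by 138 − 50 = minute 88.
K must finish in time for J (must start by minute 58); L (must start by minute 88); N (must start by minute 118). The tightest is minute 58, so K must start by 58 − 20 = minute 38.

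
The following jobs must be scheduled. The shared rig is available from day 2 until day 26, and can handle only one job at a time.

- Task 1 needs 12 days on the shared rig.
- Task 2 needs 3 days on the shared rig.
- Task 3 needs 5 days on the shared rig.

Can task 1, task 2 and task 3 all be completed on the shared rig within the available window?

The shared rig window is 26 − 2 = 24 days.
Running back to back, the jobs need 12 + 3 + 5 = 20 days on the shared rig.
Since 20 ≤ 24, they fit within the window.

Yes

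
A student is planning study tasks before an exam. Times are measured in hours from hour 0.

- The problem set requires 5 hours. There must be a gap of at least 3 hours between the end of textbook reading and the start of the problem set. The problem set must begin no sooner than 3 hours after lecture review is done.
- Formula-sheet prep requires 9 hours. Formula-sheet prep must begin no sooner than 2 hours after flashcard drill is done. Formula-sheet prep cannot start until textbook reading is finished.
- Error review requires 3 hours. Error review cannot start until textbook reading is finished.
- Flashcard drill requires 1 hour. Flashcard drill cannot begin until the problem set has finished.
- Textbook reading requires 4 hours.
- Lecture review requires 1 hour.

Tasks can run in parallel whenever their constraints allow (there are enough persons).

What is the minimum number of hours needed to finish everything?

24

Lecture review can start immediately at hour 0; it finishes at hour 1.
Nothing blocks textbook reading, so it runs from hour 0 to hour 4.
After textbook reading (finishes hour 4), error review can start at hour 4 and finishes at hour 7.
For the problem set: textbook reading (finishes hour 4, plus 3-hour gap → hour 7); lecture review (finishes hour 1, plus 3-hour gap → hour 4). Taking the maximum gives a start of hour 7, and it finishes at 7 + 5 = hour 12.
Flashcard drill cannot begin until the problem set (finishes hour 12). It runs from hour 12 to 12 + 1 = hour 13.
Formula-sheet prep cannot start until flashcard drill (finishes hour 13, plus 2-hour gap → hour 15); textbook reading (finishes hour 4). The controlling bound is hour 15, so formula-sheet prep finishes at 15 + 9 = hour 24.
All tasks are finished once the last one completes. Finish times: Textbook reading at 4, Lecture review at 1, The problem set at 12, Flashcard drill at 13, Error review at 7, Formula-sheet prep at 24. The latest is hour 24.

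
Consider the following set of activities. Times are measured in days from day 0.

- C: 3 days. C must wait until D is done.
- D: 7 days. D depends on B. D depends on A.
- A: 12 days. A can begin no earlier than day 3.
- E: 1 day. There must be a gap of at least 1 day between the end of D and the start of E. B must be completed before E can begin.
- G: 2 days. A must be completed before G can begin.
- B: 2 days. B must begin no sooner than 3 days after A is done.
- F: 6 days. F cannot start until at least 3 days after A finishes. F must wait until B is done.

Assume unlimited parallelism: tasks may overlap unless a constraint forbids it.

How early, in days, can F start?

20

A cannot begin until its own release at day 3. It runs from day 3 to 3 + 12 = day 15.
B waits on A (finishes day 15, plus 3-day gap → day 18), so it starts at day 18 and finishes at 18 + 2 = day 20.
F waits on A (finishes day 15, plus 3-day gap → day 18); B (finishes day 20). The latest of these is day 20, which is the earliest F can start.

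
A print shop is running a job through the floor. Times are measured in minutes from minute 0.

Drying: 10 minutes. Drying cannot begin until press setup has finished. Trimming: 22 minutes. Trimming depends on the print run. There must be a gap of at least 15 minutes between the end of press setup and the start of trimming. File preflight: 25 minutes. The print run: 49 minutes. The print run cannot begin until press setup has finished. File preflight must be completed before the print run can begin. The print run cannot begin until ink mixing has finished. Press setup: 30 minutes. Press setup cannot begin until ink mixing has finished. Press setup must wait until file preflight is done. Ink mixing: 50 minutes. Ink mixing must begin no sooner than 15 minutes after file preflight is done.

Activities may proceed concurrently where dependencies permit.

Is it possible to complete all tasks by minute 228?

Yes

Nothing blocks file preflight, so it runs from minute 0 to minute 25.
Ink mixing cannot begin until file preflight (finishes minute 25, plus 15-minute gap → minute 40). It runs from minute 40 to 40 + 50 = minute 90.
Press setup cannot start until ink mixing (finishes minute 90); file preflight (finishes minute 25). The controlling bound is minute 90, so press setup finishes at 90 + 30 = minute 120.
Drying cannot begin until press setup (finishes minute 120). It runs from minute 120 to 120 + 10 = minute 130.
The print run has to wait for press setup (finishes minute 120); file preflight (finishes minute 25); ink mixing (finishes minute 90). The latest of these is minute 120, so the print run runs minute 120 to 120 + 49 = minute 169.
Trimming cannot start until the print run (finishes minute 169); press setup (finishes minute 120, plus 15-minute gap → minute 135). The controlling bound is minute 169, so trimming finishes at 169 + 22 = minute 191.
Every task is finished by minute 191, which is no later than the deadline of 228, so the schedule is feasible.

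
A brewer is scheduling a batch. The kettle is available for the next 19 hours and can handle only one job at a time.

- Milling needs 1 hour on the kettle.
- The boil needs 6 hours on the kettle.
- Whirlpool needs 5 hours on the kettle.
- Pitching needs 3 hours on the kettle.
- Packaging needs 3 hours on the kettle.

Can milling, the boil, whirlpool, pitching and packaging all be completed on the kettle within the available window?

Running back to back, the jobs need 1 + 6 + 5 + 3 + 3 = 18 hours on the kettle.
Since 18 ≤ 19, they fit within the window.

Yes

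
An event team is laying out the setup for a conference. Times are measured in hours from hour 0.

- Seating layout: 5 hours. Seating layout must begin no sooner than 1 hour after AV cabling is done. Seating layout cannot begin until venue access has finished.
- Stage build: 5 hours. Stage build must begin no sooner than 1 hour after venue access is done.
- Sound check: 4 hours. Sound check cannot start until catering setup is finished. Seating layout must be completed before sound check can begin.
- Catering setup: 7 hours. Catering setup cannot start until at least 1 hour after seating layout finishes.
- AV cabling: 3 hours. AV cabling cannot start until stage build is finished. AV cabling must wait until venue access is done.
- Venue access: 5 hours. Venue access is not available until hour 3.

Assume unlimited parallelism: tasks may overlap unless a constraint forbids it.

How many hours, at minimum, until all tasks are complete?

35

Venue access waits on its own release at hour 3, so it starts at hour 3 and finishes at 3 + 5 = hour 8.
After venue access (finishes hour 8, plus 1-hour gap → hour 9), stage build can start at hour 9 and finishes at hour 14.
AV cabling has to wait for stage build (finishes hour 14); venue access (finishes hour 8). The latest of these is hour 14, so AV cabling runs hour 14 to 14 + 3 = hour 17.
For seating layout: AV cabling (finishes hour 17, plus 1-hour gap → hour 18); venue access (finishes hour 8). Taking the maximum gives a start of hour 18, and it finishes at 18 + 5 = hour 23.
After seating layout (finishes hour 23, plus 1-hour gap → hour 24), catering setup can start at hour 24 and finishes at hour 31.
Sound check cannot start until catering setup (finishes hour 31); seating layout (finishes hour 23). The controlling bound is hour 31, so sound check finishes at 31 + 4 = hour 35.
All tasks are finished once the last one completes. Finish times: Venue access at 8, Stage build at 14, AV cabling at 17, Seating layout at 23, Catering setup at 31, Sound check at 35. The latest is hour 35.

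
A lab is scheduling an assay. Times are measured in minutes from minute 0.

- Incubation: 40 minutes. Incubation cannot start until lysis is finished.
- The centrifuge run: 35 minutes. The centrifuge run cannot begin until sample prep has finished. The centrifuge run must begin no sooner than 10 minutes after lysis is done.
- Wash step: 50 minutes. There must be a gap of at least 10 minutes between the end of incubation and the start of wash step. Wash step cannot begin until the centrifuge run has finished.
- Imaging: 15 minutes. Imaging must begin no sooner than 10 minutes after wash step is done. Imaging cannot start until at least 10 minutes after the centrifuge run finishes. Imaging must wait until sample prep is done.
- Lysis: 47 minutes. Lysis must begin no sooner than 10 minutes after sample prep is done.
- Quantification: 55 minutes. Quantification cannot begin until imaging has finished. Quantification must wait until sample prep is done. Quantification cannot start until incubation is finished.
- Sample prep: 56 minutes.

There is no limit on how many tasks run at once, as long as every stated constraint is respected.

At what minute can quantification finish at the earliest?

293

Nothing blocks sample prep, so it runs from minute 0 to minute 56.
Lysis cannot begin until sample prep (finishes minute 56, plus 10-minute gap → minute 66). It runs from minute 66 to 66 + 47 = minute 113.
The centrifuge run cannot start until sample prep (finishes minute 56); lysis (finishes minute 113, plus 10-minute gap → minute 123). The controlling bound is minute 123, so the centrifuge run finishes at 123 + 35 = minute 158.
Incubation cannot begin until lysis (finishes minute 113). It runs from minute 113 to 113 + 40 = minute 153.
For wash step: incubation (finishes minute 153, plus 10-minute gap → minute 163); the centrifuge run (finishes minute 158). Taking the maximum gives a start of minute 163, and it finishes at 163 + 50 = minute 213.
Imaging has to wait for wash step (finishes minute 213, plus 10-minute gap → minute 223); the centrifuge run (finishes minute 158, plus 10-minute gap → minute 168); sample prep (finishes minute 56). The latest of these is minute 223, so imaging runs minute 223 to 223 + 15 = minute 238.
For quantification: imaging (finishes minute 238); sample prep (finishes minute 56); incubation (finishes minute 153). Taking the maximum gives a start of minute 238, and it finishes at 238 + 55 = minute 293.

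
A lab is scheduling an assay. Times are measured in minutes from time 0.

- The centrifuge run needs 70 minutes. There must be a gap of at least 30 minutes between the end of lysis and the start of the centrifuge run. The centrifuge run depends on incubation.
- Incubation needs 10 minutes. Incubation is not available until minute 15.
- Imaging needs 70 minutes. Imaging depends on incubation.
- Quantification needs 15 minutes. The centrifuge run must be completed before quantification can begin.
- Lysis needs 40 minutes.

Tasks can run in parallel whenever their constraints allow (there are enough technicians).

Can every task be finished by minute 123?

Incubation cannot begin until its own release at minute 15. It runs from minute 15 to 15 + 10 = minute 25.
After incubation (finishes minute 25), imaging can start at minute 25 and finishes at minute 95.
Lysis can start immediately at minute 0; it finishes at minute 40.
For the centrifuge run: lysis (finishes minute 40, plus 30-minute gap → minute 70); incubation (finishes minute 25). Taking the maximum gives a start of minute 70, and it finishes at 70 + 70 = minute 140.
Quantification cannot begin until the centrifuge run (finishes minute 140). It runs from minute 140 to 140 + 15 = minute 155.
The earliest everything can be done is minute 155, which is after the deadline of 123, so it is not possible.

No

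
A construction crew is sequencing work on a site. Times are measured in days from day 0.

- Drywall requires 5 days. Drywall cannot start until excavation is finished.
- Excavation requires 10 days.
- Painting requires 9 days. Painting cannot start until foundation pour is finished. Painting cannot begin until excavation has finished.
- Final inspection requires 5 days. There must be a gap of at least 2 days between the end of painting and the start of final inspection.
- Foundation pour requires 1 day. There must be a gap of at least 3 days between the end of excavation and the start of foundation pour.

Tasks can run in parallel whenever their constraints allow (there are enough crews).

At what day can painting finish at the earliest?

Nothing blocks excavation, so it runs from day 0 to day 10.
Foundation pour cannot begin until excavation (finishes day 10, plus 3-day gap → day 13). It runs from day 13 to 13 + 1 = day 14.
Painting cannot start until foundation pour (finishes day 14); excavation (finishes day 10). The controlling bound is day 14, so painting finishes at 14 + 9 = day 23.

23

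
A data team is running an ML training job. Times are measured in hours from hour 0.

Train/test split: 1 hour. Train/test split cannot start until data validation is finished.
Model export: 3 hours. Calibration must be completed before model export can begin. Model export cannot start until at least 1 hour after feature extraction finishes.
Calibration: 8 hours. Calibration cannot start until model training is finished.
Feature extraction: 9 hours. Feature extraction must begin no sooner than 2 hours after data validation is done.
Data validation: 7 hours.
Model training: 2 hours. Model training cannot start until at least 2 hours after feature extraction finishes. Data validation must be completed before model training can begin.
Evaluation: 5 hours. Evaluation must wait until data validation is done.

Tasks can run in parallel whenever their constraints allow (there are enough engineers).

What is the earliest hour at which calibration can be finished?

30

Data validation has no prerequisites, so it starts at hour 0 and finishes at hour 7.
Feature extraction waits on data validation (finishes hour 7, plus 2-hour gap → hour 9), so it starts at hour 9 and finishes at 9 + 9 = hour 18.
Model training needs all of feature extraction (finishes hour 18, plus 2-hour gap → hour 20); data validation (finishes hour 7). That puts its earliest start at hour 20; it finishes at 20 + 2 = hour 22.
Calibration waits on model training (finishes hour 22), so it starts at hour 22 and finishes at 22 + 8 = hour 30.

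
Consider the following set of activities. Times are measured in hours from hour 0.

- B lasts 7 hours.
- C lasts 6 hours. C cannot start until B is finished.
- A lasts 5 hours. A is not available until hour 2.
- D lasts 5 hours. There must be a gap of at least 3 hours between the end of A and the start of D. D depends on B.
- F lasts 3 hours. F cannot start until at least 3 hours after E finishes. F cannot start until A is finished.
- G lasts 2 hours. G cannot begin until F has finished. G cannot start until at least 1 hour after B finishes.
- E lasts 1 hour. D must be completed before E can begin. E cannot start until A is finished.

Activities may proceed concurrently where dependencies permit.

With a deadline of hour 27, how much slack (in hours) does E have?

3

B has no prerequisites, so it starts at hour 0 and finishes at hour 7.
A waits on its own release at hour 2, so it starts at hour 2 and finishes at 2 + 5 = hour 7.
D needs all of A (finishes hour 7, plus 3-hour gap → hour 10); B (finishes hour 7). That puts its earliest start at hour 10; it finishes at 10 + 5 = hour 15.
E cannot start until D (finishes hour 15); A (finishes hour 7). The controlling bound is hour 15, so E finishes at 15 + 1 = hour 16.

Working backward from the deadline:
Nothing follows G; the deadline of hour 27 is its only limit. It must start by 27 − 2 = hour 25.
F must finish before G (must start by hour 25). With a 3-hour duration, F must start by 25 − 3 = hour 22.
E must finish before F (must start by hour 22, minus 3-hour gap → hour 19). With a 1-hour duration, E must start by 19 − 1 = hour 18.
So E can start as early as hour 15 and as late as hour 18, giving 18 − 15 = 3 hours of slack.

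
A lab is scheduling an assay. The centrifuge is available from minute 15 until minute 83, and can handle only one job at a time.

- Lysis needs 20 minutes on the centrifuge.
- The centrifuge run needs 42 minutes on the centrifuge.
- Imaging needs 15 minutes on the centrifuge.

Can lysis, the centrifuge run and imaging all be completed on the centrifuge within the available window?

The centrifuge window is 83 − 15 = 68 minutes.
Running back to back, the jobs need 20 + 42 + 15 = 77 minutes on the centrifuge.
Since 77 > 68, they cannot all fit.

No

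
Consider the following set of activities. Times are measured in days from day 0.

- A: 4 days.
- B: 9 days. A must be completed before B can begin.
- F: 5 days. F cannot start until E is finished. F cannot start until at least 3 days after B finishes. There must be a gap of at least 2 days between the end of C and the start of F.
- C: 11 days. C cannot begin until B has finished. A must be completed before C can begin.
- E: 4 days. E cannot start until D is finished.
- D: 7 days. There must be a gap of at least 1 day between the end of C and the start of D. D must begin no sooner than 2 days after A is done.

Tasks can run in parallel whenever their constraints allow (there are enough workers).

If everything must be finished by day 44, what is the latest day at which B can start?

F has no dependents, so it just needs to finish by day 44. Starting by 44 − 5 = day 39 achieves that.
E feeds into F (must start by day 39); so E must finish by day 39 and therefore start by day 35.
D must finish before E (must start by day 35). With a 7-day duration, D must start by 35 − 7 = day 28.
C feeds D (must start by day 28, minus 1-day gap → day 27); F (must start by day 39, minus 2-day gap → day 37). Taking the minimum, C must finish by day 27 and start by 27 − 11 = day 16.
For B: C (must start by day 16); F (must start by day 39, minus 3-day gap → day 36). The most restrictive is day 16; with a 9-day duration, B must start by day 7.

7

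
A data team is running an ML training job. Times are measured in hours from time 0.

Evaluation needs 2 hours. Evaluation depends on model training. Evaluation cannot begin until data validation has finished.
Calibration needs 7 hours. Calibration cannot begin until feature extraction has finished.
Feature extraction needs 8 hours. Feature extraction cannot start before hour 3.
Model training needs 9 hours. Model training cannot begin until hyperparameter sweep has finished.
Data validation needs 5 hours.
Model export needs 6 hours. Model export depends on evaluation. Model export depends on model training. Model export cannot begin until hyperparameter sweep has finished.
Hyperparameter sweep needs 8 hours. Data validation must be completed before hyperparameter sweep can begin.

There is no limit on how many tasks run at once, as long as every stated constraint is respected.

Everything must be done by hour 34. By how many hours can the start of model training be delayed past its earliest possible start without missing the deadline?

4

Data validation has no prerequisites, so it starts at hour 0 and finishes at hour 5.
Hyperparameter sweep waits on data validation (finishes hour 5), so it starts at hour 5 and finishes at 5 + 8 = hour 13.
After hyperparameter sweep (finishes hour 13), model training can start at hour 13 and finishes at hour 22.

Working backward from the deadline:
Model export has no dependents, so it just needs to finish by hour 34. Starting by 34 − 6 = hour 28 achieves that.
Since model export (must start by hour 28) depends on it, evaluation must finish by hour 28. Backing off its 2-hour duration gives a latest start of hour 26.
Model training must finish in time for evaluation (must start by hour 26); model export (must start by hour 28). The tightest is hour 26, so model training must start by 26 − 9 = hour 17.
So model training can start as early as hour 13 and as late as hour 17, giving 17 − 13 = 4 hours of slack.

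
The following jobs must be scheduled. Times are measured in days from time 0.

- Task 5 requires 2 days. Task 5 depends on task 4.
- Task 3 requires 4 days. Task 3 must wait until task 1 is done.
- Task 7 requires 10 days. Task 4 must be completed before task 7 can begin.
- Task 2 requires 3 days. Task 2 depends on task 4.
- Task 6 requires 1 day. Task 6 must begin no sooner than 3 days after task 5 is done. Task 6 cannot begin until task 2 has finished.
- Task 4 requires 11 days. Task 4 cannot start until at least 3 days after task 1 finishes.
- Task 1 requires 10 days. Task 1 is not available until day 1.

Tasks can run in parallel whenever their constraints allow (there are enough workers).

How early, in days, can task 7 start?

Task 1 waits on its own release at day 1, so it starts at day 1 and finishes at 1 + 10 = day 11.
After task 1 (finishes day 11, plus 3-day gap → day 14), task 4 can start at day 14 and finishes at day 25.
Task 7 waits on task 4 (finishes day 25), so the earliest it can start is day 25.

25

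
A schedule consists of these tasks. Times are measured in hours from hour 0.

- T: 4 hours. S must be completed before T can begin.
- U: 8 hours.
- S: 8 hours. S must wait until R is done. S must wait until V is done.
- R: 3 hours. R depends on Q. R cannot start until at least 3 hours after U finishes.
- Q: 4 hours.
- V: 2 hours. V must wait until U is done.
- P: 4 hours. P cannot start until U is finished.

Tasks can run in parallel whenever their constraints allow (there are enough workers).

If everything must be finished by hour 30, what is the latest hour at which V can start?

16

T must finish by hour 30; it takes 4 hours, so it must start by 30 − 4 = hour 26.
S has to be done before T (must start by hour 26). That means finishing by hour 26, i.e. starting by 26 − 8 = hour 18.
V feeds into S (must start by hour 18); so V must finish by hour 18 and therefore start by hour 16.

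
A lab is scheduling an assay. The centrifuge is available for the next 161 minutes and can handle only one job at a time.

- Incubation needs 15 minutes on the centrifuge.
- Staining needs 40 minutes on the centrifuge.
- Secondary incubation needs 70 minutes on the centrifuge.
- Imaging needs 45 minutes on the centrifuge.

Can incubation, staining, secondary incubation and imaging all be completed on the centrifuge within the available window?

No

Running back to back, the jobs need 15 + 40 + 70 + 45 = 170 minutes on the centrifuge.
Since 170 > 161, they cannot all fit.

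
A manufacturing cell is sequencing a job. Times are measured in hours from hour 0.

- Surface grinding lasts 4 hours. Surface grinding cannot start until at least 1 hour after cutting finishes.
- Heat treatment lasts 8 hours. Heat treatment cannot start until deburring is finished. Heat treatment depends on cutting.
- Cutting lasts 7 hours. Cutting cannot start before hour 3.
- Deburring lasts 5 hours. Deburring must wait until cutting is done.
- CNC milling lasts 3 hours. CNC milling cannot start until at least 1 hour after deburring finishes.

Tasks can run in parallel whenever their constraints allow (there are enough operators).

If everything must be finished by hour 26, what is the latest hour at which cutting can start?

To finish by hour 26, CNC milling (duration 3) must start no later than hour 23.
Heat treatment has no dependents, so it just needs to finish by hour 26. Starting by 26 − 8 = hour 18 achieves that.
For deburring: CNC milling (must start by hour 23, minus 1-hour gap → hour 22); heat treatment (must start by hour 18). The most restrictive is hour 18; with a 5-hour duration, deburring must start by hour 13.
Surface grinding has no dependents, so it just needs to finish by hour 26. Starting by 26 − 4 = hour 22 achieves that.
Cutting feeds deburring (must start by hour 13); heat treatment (must start by hour 18); surface grinding (must start by hour 22, minus 1-hour gap → hour 21). Taking the minimum, cutting must finish by hour 13 and start by 13 − 7 = hour 6.

6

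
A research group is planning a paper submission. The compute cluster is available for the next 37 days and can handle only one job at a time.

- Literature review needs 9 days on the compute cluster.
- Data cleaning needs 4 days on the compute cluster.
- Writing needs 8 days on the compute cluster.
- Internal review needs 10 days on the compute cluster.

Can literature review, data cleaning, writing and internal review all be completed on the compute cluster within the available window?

Running back to back, the jobs need 9 + 4 + 8 + 10 = 31 days on the compute cluster.
Since 31 ≤ 37, they fit within the window.

Yes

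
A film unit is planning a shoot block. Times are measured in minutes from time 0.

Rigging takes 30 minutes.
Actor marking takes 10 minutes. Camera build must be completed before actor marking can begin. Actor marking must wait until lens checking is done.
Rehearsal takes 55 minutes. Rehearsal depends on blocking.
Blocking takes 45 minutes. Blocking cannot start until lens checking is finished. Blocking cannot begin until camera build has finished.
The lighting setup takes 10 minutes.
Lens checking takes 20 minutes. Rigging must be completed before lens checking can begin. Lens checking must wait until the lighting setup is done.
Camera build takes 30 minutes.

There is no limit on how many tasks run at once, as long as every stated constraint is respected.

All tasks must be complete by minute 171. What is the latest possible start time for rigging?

Nothing follows rehearsal; the deadline of minute 171 is its only limit. It must start by 171 − 55 = minute 116.
Blocking feeds into rehearsal (must start by minute 116); so blocking must finish by minute 116 and therefore start by minute 71.
Actor marking must finish by minute 171; it takes 10 minutes, so it must start by 171 − 10 = minute 161.
Lens checking must finish in time for blocking (must start by minute 71); actor marking (must start by minute 161). The tightest is minute 71, so lens checking must start by 71 − 20 = minute 51.
Rigging must finish before lens checking (must start by minute 51). With a 30-minute duration, rigging must start by 51 − 30 = minute 21.

21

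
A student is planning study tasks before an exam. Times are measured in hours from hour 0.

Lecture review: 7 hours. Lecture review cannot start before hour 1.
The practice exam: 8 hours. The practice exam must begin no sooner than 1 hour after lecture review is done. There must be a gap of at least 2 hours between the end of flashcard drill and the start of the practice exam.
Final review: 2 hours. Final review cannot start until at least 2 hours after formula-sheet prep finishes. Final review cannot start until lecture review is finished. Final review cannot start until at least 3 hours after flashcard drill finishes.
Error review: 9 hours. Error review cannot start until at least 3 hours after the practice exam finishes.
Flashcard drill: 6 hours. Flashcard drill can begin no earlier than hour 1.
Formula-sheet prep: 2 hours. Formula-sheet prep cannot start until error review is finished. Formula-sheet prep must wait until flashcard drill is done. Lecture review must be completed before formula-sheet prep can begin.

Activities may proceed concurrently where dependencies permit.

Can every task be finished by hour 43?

Yes

After its own release at hour 1, flashcard drill can start at hour 1 and finishes at hour 7.
After its own release at hour 1, lecture review can start at hour 1 and finishes at hour 8.
For the practice exam: lecture review (finishes hour 8, plus 1-hour gap → hour 9); flashcard drill (finishes hour 7, plus 2-hour gap → hour 9). Taking the maximum gives a start of hour 9, and it finishes at 9 + 8 = hour 17.
After the practice exam (finishes hour 17, plus 3-hour gap → hour 20), error review can start at hour 20 and finishes at hour 29.
Formula-sheet prep has to wait for error review (finishes hour 29); flashcard drill (finishes hour 7); lecture review (finishes hour 8). The latest of these is hour 29, so formula-sheet prep runs hour 29 to 29 + 2 = hour 31.
Final review has to wait for formula-sheet prep (finishes hour 31, plus 2-hour gap → hour 33); lecture review (finishes hour 8); flashcard drill (finishes hour 7, plus 3-hour gap → hour 10). The latest of these is hour 33, so final review runs hour 33 to 33 + 2 = hour 35.
Every task is finished by hour 35, which is no later than the deadline of 43, so the schedule is feasible.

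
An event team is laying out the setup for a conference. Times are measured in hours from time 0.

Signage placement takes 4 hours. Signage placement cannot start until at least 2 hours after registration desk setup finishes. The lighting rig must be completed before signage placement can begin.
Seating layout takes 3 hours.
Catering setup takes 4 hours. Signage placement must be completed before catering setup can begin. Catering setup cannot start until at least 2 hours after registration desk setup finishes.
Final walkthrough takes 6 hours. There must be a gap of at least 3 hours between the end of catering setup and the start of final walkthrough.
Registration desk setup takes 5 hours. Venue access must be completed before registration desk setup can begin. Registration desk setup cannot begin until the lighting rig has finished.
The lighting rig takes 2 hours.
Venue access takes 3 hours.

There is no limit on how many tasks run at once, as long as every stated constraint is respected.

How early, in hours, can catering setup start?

14

Nothing blocks the lighting rig, so it runs from hour 0 to hour 2.
Nothing blocks venue access, so it runs from hour 0 to hour 3.
Registration desk setup has to wait for venue access (finishes hour 3); the lighting rig (finishes hour 2). The latest of these is hour 3, so registration desk setup runs hour 3 to 3 + 5 = hour 8.
Signage placement needs all of registration desk setup (finishes hour 8, plus 2-hour gap → hour 10); the lighting rig (finishes hour 2). That puts its earliest start at hour 10; it finishes at 10 + 4 = hour 14.
Catering setup waits on signage placement (finishes hour 14); registration desk setup (finishes hour 8, plus 2-hour gap → hour 10). The latest of these is hour 14, which is the earliest catering setup can start.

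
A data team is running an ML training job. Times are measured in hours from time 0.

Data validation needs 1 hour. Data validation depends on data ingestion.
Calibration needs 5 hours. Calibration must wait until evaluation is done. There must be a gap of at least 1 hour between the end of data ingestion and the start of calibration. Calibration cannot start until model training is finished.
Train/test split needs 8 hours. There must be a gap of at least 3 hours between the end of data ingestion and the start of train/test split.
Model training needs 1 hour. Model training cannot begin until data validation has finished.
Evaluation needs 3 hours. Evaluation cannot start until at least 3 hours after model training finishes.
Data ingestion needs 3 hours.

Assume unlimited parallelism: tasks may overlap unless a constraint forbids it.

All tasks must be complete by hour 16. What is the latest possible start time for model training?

4

Calibration has no dependents, so it just needs to finish by hour 16. Starting by 16 − 5 = hour 11 achieves that.
Since calibration (must start by hour 11) depends on it, evaluation must finish by hour 11. Backing off its 3-hour duration gives a latest start of hour 8.
Model training feeds evaluation (must start by hour 8, minus 3-hour gap → hour 5); calibration (must start by hour 11). Taking the minimum, model training must finish by hour 5 and start by 5 − 1 = hour 4.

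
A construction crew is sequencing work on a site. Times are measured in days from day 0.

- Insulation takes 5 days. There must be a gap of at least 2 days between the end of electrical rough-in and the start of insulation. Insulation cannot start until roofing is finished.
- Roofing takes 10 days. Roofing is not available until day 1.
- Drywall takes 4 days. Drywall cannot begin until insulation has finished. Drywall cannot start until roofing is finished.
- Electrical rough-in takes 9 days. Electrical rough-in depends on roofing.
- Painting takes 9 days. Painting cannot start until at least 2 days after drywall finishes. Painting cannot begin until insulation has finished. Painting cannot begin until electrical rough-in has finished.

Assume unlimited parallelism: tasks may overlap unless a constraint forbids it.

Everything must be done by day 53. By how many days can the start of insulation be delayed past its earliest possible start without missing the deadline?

11

Roofing waits on its own release at day 1, so it starts at day 1 and finishes at 1 + 10 = day 11.
Electrical rough-in waits on roofing (finishes day 11), so it starts at day 11 and finishes at 11 + 9 = day 20.
For insulation: electrical rough-in (finishes day 20, plus 2-day gap → day 22); roofing (finishes day 11). Taking the maximum gives a start of day 22, and it finishes at 22 + 5 = day 27.

Working backward from the deadline:
Nothing follows painting; the deadline of day 53 is its only limit. It must start by 53 − 9 = day 44.
Drywall feeds into painting (must start by day 44, minus 2-day gap → day 42); so drywall must finish by day 42 and therefore start by day 38.
Insulation has several dependents: drywall (must start by day 38); painting (must start by day 44). The earliest of those limits is day 38, so insulation must start by 38 − 5 = day 33.
So insulation can start as early as day 22 and as late as day 33, giving 33 − 22 = 11 days of slack.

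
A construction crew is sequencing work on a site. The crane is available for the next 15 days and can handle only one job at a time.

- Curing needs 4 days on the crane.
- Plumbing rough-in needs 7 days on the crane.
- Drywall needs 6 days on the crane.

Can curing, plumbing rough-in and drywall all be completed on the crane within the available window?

No

Running back to back, the jobs need 4 + 7 + 6 = 17 days on the crane.
Since 17 > 15, they cannot all fit.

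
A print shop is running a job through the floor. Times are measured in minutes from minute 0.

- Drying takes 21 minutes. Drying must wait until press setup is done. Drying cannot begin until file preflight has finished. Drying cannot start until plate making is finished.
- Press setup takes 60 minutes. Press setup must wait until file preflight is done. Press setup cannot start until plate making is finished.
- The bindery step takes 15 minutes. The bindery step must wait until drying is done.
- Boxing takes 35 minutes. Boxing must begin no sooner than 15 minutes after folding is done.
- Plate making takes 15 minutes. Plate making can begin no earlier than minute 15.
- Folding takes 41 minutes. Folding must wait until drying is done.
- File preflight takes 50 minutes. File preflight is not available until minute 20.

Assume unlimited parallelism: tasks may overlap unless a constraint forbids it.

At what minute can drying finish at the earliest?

151

Plate making cannot begin until its own release at minute 15. It runs from minute 15 to 15 + 15 = minute 30.
After its own release at minute 20, file preflight can start at minute 20 and finishes at minute 70.
Press setup cannot start until file preflight (finishes minute 70); plate making (finishes minute 30). The controlling bound is minute 70, so press setup finishes at 70 + 60 = minute 130.
Drying cannot start until press setup (finishes minute 130); file preflight (finishes minute 70); plate making (finishes minute 30). The controlling bound is minute 130, so drying finishes at 130 + 21 = minute 151.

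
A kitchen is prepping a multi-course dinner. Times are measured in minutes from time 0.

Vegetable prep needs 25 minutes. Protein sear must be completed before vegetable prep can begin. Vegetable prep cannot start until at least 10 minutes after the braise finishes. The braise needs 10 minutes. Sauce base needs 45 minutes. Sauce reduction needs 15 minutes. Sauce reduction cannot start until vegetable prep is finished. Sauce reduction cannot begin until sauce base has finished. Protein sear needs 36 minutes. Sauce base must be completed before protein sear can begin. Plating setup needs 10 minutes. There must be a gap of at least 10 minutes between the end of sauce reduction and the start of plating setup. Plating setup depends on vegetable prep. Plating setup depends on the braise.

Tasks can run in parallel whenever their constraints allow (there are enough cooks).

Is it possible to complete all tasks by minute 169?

The braise can start immediately at minute 0; it finishes at minute 10.
Sauce base can start immediately at minute 0; it finishes at minute 45.
Protein sear cannot begin until sauce base (finishes minute 45). It runs from minute 45 to 45 + 36 = minute 81.
Vegetable prep cannot start until protein sear (finishes minute 81); the braise (finishes minute 10, plus 10-minute gap → minute 20). The controlling bound is minute 81, so vegetable prep finishes at 81 + 25 = minute 106.
Sauce reduction needs all of vegetable prep (finishes minute 106); sauce base (finishes minute 45). That puts its earliest start at minute 106; it finishes at 106 + 15 = minute 121.
Plating setup cannot start until sauce reduction (finishes minute 121, plus 10-minute gap → minute 131); vegetable prep (finishes minute 106); the braise (finishes minute 10). The controlling bound is minute 131, so plating setup finishes at 131 + 10 = minute 141.
Every task is finished by minute 141, which is no later than the deadline of 169, so the schedule is feasible.

Yes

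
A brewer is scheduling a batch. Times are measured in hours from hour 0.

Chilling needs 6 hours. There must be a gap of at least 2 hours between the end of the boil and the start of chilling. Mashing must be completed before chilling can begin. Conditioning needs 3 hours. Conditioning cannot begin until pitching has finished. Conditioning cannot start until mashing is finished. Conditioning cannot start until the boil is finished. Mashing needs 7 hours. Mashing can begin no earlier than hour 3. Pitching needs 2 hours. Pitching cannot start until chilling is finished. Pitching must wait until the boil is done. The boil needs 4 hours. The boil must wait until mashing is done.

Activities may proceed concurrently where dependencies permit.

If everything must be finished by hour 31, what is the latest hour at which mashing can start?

7

Conditioning must finish by hour 31; it takes 3 hours, so it must start by 31 − 3 = hour 28.
Pitching feeds into conditioning (must start by hour 28); so pitching must finish by hour 28 and therefore start by hour 26.
Chilling has to be done before pitching (must start by hour 26). That means finishing by hour 26, i.e. starting by 26 − 6 = hour 20.
The boil feeds chilling (must start by hour 20, minus 2-hour gap → hour 18); pitching (must start by hour 26); conditioning (must start by hour 28). Taking the minimum, the boil must finish by hour 18 and start by 18 − 4 = hour 14.
Mashing has several dependents: the boil (must start by hour 14); chilling (must start by hour 20); conditioning (must start by hour 28). The earliest of those limits is hour 14, so mashing must start by 14 − 7 = hour 7.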